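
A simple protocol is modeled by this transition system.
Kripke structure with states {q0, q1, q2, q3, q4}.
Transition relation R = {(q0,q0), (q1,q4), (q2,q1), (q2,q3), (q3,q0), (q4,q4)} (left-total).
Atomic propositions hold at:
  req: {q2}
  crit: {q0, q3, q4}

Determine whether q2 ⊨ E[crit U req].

Yes

E[crit U req]: least fixpoint, start Z0 = Sat(req) = {q2}, add states in Sat(crit) with some successor in Z. Already a fixed point.
Sat(E[crit U req]) = {q2}
q2 ∈ Sat(E[crit U req]) = {q2}, so the formula holds at q2.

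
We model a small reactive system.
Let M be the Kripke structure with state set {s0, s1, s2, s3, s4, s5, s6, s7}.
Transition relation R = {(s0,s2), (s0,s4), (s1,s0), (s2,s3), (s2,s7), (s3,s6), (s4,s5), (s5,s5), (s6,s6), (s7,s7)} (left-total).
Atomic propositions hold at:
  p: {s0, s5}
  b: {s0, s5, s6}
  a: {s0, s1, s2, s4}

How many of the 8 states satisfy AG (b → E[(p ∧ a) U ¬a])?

Sat(p ∧ a) = {s0}
Sat(¬a) = {s3, s5, s6, s7}
E[(p ∧ a) U ¬a]: least fixpoint, start Z0 = Sat(¬a) = {s3, s5, s6, s7}, add states in Sat(p ∧ a) with some successor in Z. Already a fixed point.
Sat(E[(p ∧ a) U ¬a]) = {s3, s5, s6, s7}
Sat(b → E[(p ∧ a) U ¬a]) = {s1, s2, s3, s4, s5, s6, s7}
AG (b → E[(p ∧ a) U ¬a]): greatest fixpoint, start Z0 = {s1, s2, s3, s4, s5, s6, s7}, keep only states in Sat with every successor in Z. Z1 = {s2, s3, s4, s5, s6, s7}; fixed.
Sat(AG (b → E[(p ∧ a) U ¬a])) = {s2, s3, s4, s5, s6, s7}
|Sat(AG (b → E[(p ∧ a) U ¬a]))| = |{s2, s3, s4, s5, s6, s7}| = 6.

6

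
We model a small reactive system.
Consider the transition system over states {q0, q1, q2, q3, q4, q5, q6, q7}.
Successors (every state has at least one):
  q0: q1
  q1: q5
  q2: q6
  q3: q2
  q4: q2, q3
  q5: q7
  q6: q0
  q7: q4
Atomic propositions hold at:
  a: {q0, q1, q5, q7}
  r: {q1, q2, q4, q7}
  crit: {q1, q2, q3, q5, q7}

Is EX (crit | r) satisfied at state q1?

Yes

Sat(crit | r) = {q1, q2, q3, q4, q5, q7}
Sat(EX (crit | r)) = {s : some successor in {q1, q2, q3, q4, q5, q7}} = {q0, q1, q3, q4, q5, q7}
q1 ∈ Sat(EX (crit | r)) = {q0, q1, q3, q4, q5, q7}, so the formula holds at q1.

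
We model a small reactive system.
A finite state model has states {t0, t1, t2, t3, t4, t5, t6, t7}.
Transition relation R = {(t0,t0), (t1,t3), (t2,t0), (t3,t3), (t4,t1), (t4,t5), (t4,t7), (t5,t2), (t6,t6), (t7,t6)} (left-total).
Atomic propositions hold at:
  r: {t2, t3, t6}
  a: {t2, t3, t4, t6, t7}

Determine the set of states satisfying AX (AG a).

{t1, t3, t6, t7}

AG a: greatest fixpoint, start Z0 = {t2, t3, t4, t6, t7}, keep only states in Sat with every successor in Z. Z1 = {t3, t6, t7}; fixed.
Sat(AG a) = {t3, t6, t7}
Sat(AX (AG a)) = {s : every successor in {t3, t6, t7}} = {t1, t3, t6, t7}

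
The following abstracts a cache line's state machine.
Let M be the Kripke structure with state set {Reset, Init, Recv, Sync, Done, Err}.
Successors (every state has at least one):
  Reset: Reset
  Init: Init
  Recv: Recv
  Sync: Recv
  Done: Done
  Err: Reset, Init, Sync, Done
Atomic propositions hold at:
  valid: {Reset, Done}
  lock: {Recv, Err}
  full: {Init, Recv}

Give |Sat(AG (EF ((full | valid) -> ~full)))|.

Sat(full | valid) = {Reset, Init, Recv, Done}
Sat(~full) = {Reset, Sync, Done, Err}
Sat((full | valid) -> ~full) = {Reset, Sync, Done, Err}
EF ((full | valid) -> ~full): least fixpoint, start Z0 = {Reset, Sync, Done, Err}, add states with some successor in Z. Already a fixed point.
Sat(EF ((full | valid) -> ~full)) = {Reset, Sync, Done, Err}
AG (EF ((full | valid) -> ~full)): greatest fixpoint, start Z0 = {Reset, Sync, Done, Err}, keep only states in Sat with every successor in Z. Z1 = {Reset, Done}; fixed.
Sat(AG (EF ((full | valid) -> ~full))) = {Reset, Done}
|Sat(AG (EF ((full | valid) -> ~full)))| = |{Reset, Done}| = 2.

2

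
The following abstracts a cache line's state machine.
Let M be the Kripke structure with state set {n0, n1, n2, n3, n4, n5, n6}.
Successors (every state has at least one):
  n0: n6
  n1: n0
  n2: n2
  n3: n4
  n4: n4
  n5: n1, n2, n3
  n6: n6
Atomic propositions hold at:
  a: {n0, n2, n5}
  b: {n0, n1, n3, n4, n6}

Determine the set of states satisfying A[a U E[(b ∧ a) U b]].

{n0, n1, n3, n4, n6}

Sat(b ∧ a) = {n0}
E[(b ∧ a) U b]: least fixpoint, start Z0 = Sat(b) = {n0, n1, n3, n4, n6}, add states in Sat(b ∧ a) with some successor in Z. Already a fixed point.
Sat(E[(b ∧ a) U b]) = {n0, n1, n3, n4, n6}
A[a U E[(b ∧ a) U b]]: least fixpoint, start Z0 = Sat(E[(b ∧ a) U b]) = {n0, n1, n3, n4, n6}, add states in Sat(a) with every successor in Z. Already a fixed point.
Sat(A[a U E[(b ∧ a) U b]]) = {n0, n1, n3, n4, n6}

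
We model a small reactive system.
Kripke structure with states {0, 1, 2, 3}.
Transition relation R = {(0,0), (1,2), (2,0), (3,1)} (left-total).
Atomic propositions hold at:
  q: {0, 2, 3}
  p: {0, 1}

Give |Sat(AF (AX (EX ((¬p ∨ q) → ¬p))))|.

Sat(¬p) = {2, 3}
Sat(¬p ∨ q) = {0, 2, 3}
Sat((¬p ∨ q) → ¬p) = {1, 2, 3}
Sat(EX ((¬p ∨ q) → ¬p)) = {s : some successor in {1, 2, 3}} = {1, 3}
Sat(AX (EX ((¬p ∨ q) → ¬p))) = {s : every successor in {1, 3}} = {3}
AF (AX (EX ((¬p ∨ q) → ¬p))): least fixpoint, start Z0 = {3}, add states with every successor in Z. Already a fixed point.
Sat(AF (AX (EX ((¬p ∨ q) → ¬p)))) = {3}
|Sat(AF (AX (EX ((¬p ∨ q) → ¬p))))| = |{3}| = 1.

1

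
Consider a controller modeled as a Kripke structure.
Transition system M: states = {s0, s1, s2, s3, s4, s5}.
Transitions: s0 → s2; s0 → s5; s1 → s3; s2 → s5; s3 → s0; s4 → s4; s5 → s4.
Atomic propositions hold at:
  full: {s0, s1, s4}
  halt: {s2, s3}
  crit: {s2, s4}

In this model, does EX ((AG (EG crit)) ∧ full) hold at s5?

Yes

EG crit: greatest fixpoint, start Z0 = {s2, s4}, keep only states in Sat with some successor in Z. Z1 = {s4}; fixed.
Sat(EG crit) = {s4}
AG (EG crit): greatest fixpoint, start Z0 = {s4}, keep only states in Sat with every successor in Z. Already a fixed point.
Sat(AG (EG crit)) = {s4}
Sat((AG (EG crit)) ∧ full) = {s4}
Sat(EX ((AG (EG crit)) ∧ full)) = {s : some successor in {s4}} = {s4, s5}
s5 ∈ Sat(EX ((AG (EG crit)) ∧ full)) = {s4, s5}, so the formula holds at s5.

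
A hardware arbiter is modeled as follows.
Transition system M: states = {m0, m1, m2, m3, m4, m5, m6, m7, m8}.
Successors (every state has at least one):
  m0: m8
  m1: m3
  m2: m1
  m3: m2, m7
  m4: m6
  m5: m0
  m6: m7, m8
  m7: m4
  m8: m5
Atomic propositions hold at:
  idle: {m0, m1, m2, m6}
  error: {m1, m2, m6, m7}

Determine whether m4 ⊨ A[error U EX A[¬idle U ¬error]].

No

Sat(¬idle) = {m3, m4, m5, m7, m8}
Sat(¬error) = {m0, m3, m4, m5, m8}
A[¬idle U ¬error]: least fixpoint, start Z0 = Sat(¬error) = {m0, m3, m4, m5, m8}, add states in Sat(¬idle) with every successor in Z. Z1 = {m0, m3, m4, m5, m7, m8}; fixed.
Sat(A[¬idle U ¬error]) = {m0, m3, m4, m5, m7, m8}
Sat(EX A[¬idle U ¬error]) = {s : some successor in {m0, m3, m4, m5, m7, m8}} = {m0, m1, m3, m5, m6, m7, m8}
A[error U EX A[¬idle U ¬error]]: least fixpoint, start Z0 = Sat(EX A[¬idle U ¬error]) = {m0, m1, m3, m5, m6, m7, m8}, add states in Sat(error) with every successor in Z. Z1 = {m0, m1, m2, m3, m5, m6, m7, m8}; fixed.
Sat(A[error U EX A[¬idle U ¬error]]) = {m0, m1, m2, m3, m5, m6, m7, m8}
m4 ∉ Sat(A[error U EX A[¬idle U ¬error]]) = {m0, m1, m2, m3, m5, m6, m7, m8}, so the formula does not hold at m4.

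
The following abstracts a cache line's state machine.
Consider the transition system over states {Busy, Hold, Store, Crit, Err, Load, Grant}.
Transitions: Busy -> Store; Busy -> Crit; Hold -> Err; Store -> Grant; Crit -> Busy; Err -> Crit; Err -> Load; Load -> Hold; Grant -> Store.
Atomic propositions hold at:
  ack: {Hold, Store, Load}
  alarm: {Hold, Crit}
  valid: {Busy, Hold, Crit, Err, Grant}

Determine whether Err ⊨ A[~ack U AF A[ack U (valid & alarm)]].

Yes

Sat(~ack) = {Busy, Crit, Err, Grant}
Sat(valid & alarm) = {Hold, Crit}
A[ack U (valid & alarm)]: least fixpoint, start Z0 = Sat((valid & alarm)) = {Hold, Crit}, add states in Sat(ack) with every successor in Z. Z1 = {Hold, Crit, Load}; fixed.
Sat(A[ack U (valid & alarm)]) = {Hold, Crit, Load}
AF A[ack U (valid & alarm)]: least fixpoint, start Z0 = {Hold, Crit, Load}, add states with every successor in Z. Z1 = {Hold, Crit, Err, Load}; fixed.
Sat(AF A[ack U (valid & alarm)]) = {Hold, Crit, Err, Load}
A[~ack U AF A[ack U (valid & alarm)]]: least fixpoint, start Z0 = Sat(AF A[ack U (valid & alarm)]) = {Hold, Crit, Err, Load}, add states in Sat(~ack) with every successor in Z. Already a fixed point.
Sat(A[~ack U AF A[ack U (valid & alarm)]]) = {Hold, Crit, Err, Load}
Err ∈ Sat(A[~ack U AF A[ack U (valid & alarm)]]) = {Hold, Crit, Err, Load}, so the formula holds at Err.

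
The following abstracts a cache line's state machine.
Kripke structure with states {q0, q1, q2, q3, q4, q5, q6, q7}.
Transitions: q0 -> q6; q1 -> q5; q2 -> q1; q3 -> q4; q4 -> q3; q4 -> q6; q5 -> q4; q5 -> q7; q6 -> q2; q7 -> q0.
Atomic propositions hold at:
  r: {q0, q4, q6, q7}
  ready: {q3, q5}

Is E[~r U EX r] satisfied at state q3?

Sat(~r) = {q1, q2, q3, q5}
Sat(EX r) = {s : some successor in {q0, q4, q6, q7}} = {q0, q3, q4, q5, q7}
E[~r U EX r]: least fixpoint, start Z0 = Sat(EX r) = {q0, q3, q4, q5, q7}, add states in Sat(~r) with some successor in Z. Z1 = {q0, q1, q3, q4, q5, q7}; Z2 = {q0, q1, q2, q3, q4, q5, q7}; fixed.
Sat(E[~r U EX r]) = {q0, q1, q2, q3, q4, q5, q7}
q3 ∈ Sat(E[~r U EX r]) = {q0, q1, q2, q3, q4, q5, q7}, so the formula holds at q3.

Yes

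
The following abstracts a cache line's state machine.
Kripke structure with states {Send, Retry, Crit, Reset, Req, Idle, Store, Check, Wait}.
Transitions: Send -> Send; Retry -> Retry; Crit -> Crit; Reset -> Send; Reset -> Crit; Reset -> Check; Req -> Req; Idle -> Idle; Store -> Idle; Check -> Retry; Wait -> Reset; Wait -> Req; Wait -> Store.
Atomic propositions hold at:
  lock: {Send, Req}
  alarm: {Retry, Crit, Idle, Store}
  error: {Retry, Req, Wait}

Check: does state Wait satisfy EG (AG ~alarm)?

No

Sat(~alarm) = {Send, Reset, Req, Check, Wait}
AG ~alarm: greatest fixpoint, start Z0 = {Send, Reset, Req, Check, Wait}, keep only states in Sat with every successor in Z. Z1 = {Send, Req}; fixed.
Sat(AG ~alarm) = {Send, Req}
EG (AG ~alarm): greatest fixpoint, start Z0 = {Send, Req}, keep only states in Sat with some successor in Z. Already a fixed point.
Sat(EG (AG ~alarm)) = {Send, Req}
Wait ∉ Sat(EG (AG ~alarm)) = {Send, Req}, so the formula does not hold at Wait.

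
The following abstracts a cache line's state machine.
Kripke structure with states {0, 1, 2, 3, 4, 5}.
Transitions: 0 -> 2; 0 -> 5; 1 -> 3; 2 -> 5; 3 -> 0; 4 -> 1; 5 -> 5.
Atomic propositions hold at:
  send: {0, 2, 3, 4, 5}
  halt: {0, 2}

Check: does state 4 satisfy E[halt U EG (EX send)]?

No

Sat(EX send) = {s : some successor in {0, 2, 3, 4, 5}} = {0, 1, 2, 3, 5}
EG (EX send): greatest fixpoint, start Z0 = {0, 1, 2, 3, 5}, keep only states in Sat with some successor in Z. Already a fixed point.
Sat(EG (EX send)) = {0, 1, 2, 3, 5}
E[halt U EG (EX send)]: least fixpoint, start Z0 = Sat(EG (EX send)) = {0, 1, 2, 3, 5}, add states in Sat(halt) with some successor in Z. Already a fixed point.
Sat(E[halt U EG (EX send)]) = {0, 1, 2, 3, 5}
4 ∉ Sat(E[halt U EG (EX send)]) = {0, 1, 2, 3, 5}, so the formula does not hold at 4.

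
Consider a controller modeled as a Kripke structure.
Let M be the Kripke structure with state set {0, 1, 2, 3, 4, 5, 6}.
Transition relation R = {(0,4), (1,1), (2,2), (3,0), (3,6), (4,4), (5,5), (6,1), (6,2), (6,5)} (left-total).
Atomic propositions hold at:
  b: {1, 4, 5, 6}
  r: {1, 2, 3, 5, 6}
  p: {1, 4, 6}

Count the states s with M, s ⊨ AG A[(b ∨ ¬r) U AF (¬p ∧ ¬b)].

Sat(¬r) = {0, 4}
Sat(b ∨ ¬r) = {0, 1, 4, 5, 6}
Sat(¬p) = {0, 2, 3, 5}
Sat(¬b) = {0, 2, 3}
Sat(¬p ∧ ¬b) = {0, 2, 3}
AF (¬p ∧ ¬b): least fixpoint, start Z0 = {0, 2, 3}, add states with every successor in Z. Already a fixed point.
Sat(AF (¬p ∧ ¬b)) = {0, 2, 3}
A[(b ∨ ¬r) U AF (¬p ∧ ¬b)]: least fixpoint, start Z0 = Sat(AF (¬p ∧ ¬b)) = {0, 2, 3}, add states in Sat(b ∨ ¬r) with every successor in Z. Already a fixed point.
Sat(A[(b ∨ ¬r) U AF (¬p ∧ ¬b)]) = {0, 2, 3}
AG A[(b ∨ ¬r) U AF (¬p ∧ ¬b)]: greatest fixpoint, start Z0 = {0, 2, 3}, keep only states in Sat with every successor in Z. Z1 = {2}; fixed.
Sat(AG A[(b ∨ ¬r) U AF (¬p ∧ ¬b)]) = {2}
|Sat(AG A[(b ∨ ¬r) U AF (¬p ∧ ¬b)])| = |{2}| = 1.

1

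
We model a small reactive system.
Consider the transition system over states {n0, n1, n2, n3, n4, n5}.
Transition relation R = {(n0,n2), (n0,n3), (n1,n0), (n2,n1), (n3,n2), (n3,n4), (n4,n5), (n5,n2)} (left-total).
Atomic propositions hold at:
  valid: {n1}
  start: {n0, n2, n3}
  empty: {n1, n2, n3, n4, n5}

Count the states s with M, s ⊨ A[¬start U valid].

Sat(¬start) = {n1, n4, n5}
A[¬start U valid]: least fixpoint, start Z0 = Sat(valid) = {n1}, add states in Sat(¬start) with every successor in Z. Already a fixed point.
Sat(A[¬start U valid]) = {n1}
|Sat(A[¬start U valid])| = |{n1}| = 1.

1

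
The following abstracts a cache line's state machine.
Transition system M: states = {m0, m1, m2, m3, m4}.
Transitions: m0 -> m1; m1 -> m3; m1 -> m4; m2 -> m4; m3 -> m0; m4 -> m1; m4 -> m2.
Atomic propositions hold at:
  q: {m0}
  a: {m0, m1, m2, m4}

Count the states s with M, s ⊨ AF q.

AF q: least fixpoint, start Z0 = {m0}, add states with every successor in Z. Z1 = {m0, m3}; fixed.
Sat(AF q) = {m0, m3}
|Sat(AF q)| = |{m0, m3}| = 2.

2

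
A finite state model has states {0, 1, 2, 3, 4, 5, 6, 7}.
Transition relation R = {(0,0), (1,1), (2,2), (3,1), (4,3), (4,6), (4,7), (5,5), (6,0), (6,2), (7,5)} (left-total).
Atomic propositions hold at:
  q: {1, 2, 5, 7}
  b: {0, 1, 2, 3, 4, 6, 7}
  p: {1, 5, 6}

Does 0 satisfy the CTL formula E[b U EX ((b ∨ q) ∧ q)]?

Sat(b ∨ q) = {0, 1, 2, 3, 4, 5, 6, 7}
Sat((b ∨ q) ∧ q) = {1, 2, 5, 7}
Sat(EX ((b ∨ q) ∧ q)) = {s : some successor in {1, 2, 5, 7}} = {1, 2, 3, 4, 5, 6, 7}
E[b U EX ((b ∨ q) ∧ q)]: least fixpoint, start Z0 = Sat(EX ((b ∨ q) ∧ q)) = {1, 2, 3, 4, 5, 6, 7}, add states in Sat(b) with some successor in Z. Already a fixed point.
Sat(E[b U EX ((b ∨ q) ∧ q)]) = {1, 2, 3, 4, 5, 6, 7}
0 ∉ Sat(E[b U EX ((b ∨ q) ∧ q)]) = {1, 2, 3, 4, 5, 6, 7}, so the formula does not hold at 0.

No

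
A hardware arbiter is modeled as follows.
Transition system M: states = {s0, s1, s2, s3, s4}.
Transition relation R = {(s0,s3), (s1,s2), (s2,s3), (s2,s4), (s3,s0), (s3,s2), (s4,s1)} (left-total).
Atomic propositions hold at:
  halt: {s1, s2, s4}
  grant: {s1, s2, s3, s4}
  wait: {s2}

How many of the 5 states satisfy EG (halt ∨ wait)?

Sat(halt ∨ wait) = {s1, s2, s4}
EG (halt ∨ wait): greatest fixpoint, start Z0 = {s1, s2, s4}, keep only states in Sat with some successor in Z. Already a fixed point.
Sat(EG (halt ∨ wait)) = {s1, s2, s4}
|Sat(EG (halt ∨ wait))| = |{s1, s2, s4}| = 3.

3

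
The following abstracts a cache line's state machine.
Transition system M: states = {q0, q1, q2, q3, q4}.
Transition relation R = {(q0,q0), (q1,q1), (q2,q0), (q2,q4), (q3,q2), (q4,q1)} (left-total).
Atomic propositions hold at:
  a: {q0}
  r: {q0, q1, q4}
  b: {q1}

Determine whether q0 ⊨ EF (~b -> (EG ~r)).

Sat(~b) = {q0, q2, q3, q4}
Sat(~r) = {q2, q3}
EG ~r: greatest fixpoint, start Z0 = {q2, q3}, keep only states in Sat with some successor in Z. Z1 = {q3}; Z2 = ∅; fixed.
Sat(EG ~r) = ∅
Sat(~b -> (EG ~r)) = {q1}
EF (~b -> (EG ~r)): least fixpoint, start Z0 = {q1}, add states with some successor in Z. Z1 = {q1, q4}; Z2 = {q1, q2, q4}; Z3 = {q1, q2, q3, q4}; fixed.
Sat(EF (~b -> (EG ~r))) = {q1, q2, q3, q4}
q0 ∉ Sat(EF (~b -> (EG ~r))) = {q1, q2, q3, q4}, so the formula does not hold at q0.

No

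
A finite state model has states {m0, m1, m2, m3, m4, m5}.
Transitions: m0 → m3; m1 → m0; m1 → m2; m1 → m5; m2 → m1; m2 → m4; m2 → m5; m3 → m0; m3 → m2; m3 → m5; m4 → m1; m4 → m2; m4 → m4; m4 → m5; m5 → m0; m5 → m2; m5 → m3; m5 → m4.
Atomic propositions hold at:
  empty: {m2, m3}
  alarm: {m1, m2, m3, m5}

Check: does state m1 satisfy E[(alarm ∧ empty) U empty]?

Sat(alarm ∧ empty) = {m2, m3}
E[(alarm ∧ empty) U empty]: least fixpoint, start Z0 = Sat(empty) = {m2, m3}, add states in Sat(alarm ∧ empty) with some successor in Z. Already a fixed point.
Sat(E[(alarm ∧ empty) U empty]) = {m2, m3}
m1 ∉ Sat(E[(alarm ∧ empty) U empty]) = {m2, m3}, so the formula does not hold at m1.

No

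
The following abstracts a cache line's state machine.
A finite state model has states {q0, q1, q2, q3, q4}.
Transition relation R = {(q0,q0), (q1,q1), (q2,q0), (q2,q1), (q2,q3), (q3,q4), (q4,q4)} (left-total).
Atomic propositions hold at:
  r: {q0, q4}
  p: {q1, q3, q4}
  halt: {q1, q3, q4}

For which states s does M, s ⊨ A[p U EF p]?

EF p: least fixpoint, start Z0 = {q1, q3, q4}, add states with some successor in Z. Z1 = {q1, q2, q3, q4}; fixed.
Sat(EF p) = {q1, q2, q3, q4}
A[p U EF p]: least fixpoint, start Z0 = Sat(EF p) = {q1, q2, q3, q4}, add states in Sat(p) with every successor in Z. Already a fixed point.
Sat(A[p U EF p]) = {q1, q2, q3, q4}

{q1, q2, q3, q4}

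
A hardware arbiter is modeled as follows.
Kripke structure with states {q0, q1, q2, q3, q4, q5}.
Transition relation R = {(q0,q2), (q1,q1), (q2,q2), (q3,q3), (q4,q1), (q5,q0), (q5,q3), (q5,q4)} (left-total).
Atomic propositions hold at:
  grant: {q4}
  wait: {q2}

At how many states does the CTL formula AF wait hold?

2

AF wait: least fixpoint, start Z0 = {q2}, add states with every successor in Z. Z1 = {q0, q2}; fixed.
Sat(AF wait) = {q0, q2}
|Sat(AF wait)| = |{q0, q2}| = 2.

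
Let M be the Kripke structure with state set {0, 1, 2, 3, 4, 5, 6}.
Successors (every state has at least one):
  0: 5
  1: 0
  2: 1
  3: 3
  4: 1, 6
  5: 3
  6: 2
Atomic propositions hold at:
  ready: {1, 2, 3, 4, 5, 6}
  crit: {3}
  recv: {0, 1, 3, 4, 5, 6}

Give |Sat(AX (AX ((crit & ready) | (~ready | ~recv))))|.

Sat(crit & ready) = {3}
Sat(~ready) = {0}
Sat(~recv) = {2}
Sat(~ready | ~recv) = {0, 2}
Sat((crit & ready) | (~ready | ~recv)) = {0, 2, 3}
Sat(AX ((crit & ready) | (~ready | ~recv))) = {s : every successor in {0, 2, 3}} = {1, 3, 5, 6}
Sat(AX (AX ((crit & ready) | (~ready | ~recv)))) = {s : every successor in {1, 3, 5, 6}} = {0, 2, 3, 4, 5}
|Sat(AX (AX ((crit & ready) | (~ready | ~recv))))| = |{0, 2, 3, 4, 5}| = 5.

5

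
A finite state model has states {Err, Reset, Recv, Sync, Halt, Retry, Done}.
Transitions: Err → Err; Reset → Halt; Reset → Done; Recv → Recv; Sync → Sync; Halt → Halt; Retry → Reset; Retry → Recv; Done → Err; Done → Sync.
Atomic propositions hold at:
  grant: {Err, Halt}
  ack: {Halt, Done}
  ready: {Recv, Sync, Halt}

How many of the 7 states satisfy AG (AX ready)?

Sat(AX ready) = {s : every successor in {Recv, Sync, Halt}} = {Recv, Sync, Halt}
AG (AX ready): greatest fixpoint, start Z0 = {Recv, Sync, Halt}, keep only states in Sat with every successor in Z. Already a fixed point.
Sat(AG (AX ready)) = {Recv, Sync, Halt}
|Sat(AG (AX ready))| = |{Recv, Sync, Halt}| = 3.

3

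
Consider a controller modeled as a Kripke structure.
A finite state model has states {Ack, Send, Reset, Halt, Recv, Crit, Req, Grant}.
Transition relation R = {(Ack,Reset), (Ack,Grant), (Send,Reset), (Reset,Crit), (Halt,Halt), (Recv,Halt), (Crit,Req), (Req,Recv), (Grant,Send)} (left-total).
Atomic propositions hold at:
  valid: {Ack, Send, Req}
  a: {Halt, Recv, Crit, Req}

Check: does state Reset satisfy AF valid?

Yes

AF valid: least fixpoint, start Z0 = {Ack, Send, Req}, add states with every successor in Z. Z1 = {Ack, Send, Crit, Req, Grant}; Z2 = {Ack, Send, Reset, Crit, Req, Grant}; fixed.
Sat(AF valid) = {Ack, Send, Reset, Crit, Req, Grant}
Reset ∈ Sat(AF valid) = {Ack, Send, Reset, Crit, Req, Grant}, so the formula holds at Reset.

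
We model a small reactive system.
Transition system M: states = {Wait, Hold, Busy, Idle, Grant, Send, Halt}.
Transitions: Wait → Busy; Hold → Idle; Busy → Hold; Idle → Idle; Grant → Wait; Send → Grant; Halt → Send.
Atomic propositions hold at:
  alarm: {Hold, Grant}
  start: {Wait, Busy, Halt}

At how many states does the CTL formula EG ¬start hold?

2

Sat(¬start) = {Hold, Idle, Grant, Send}
EG ¬start: greatest fixpoint, start Z0 = {Hold, Idle, Grant, Send}, keep only states in Sat with some successor in Z. Z1 = {Hold, Idle, Send}; Z2 = {Hold, Idle}; fixed.
Sat(EG ¬start) = {Hold, Idle}
|Sat(EG ¬start)| = |{Hold, Idle}| = 2.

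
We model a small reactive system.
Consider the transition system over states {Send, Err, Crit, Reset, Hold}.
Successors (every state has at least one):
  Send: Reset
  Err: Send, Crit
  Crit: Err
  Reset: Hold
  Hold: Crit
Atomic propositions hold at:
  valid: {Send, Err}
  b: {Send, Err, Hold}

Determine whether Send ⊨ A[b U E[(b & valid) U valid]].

Yes

Sat(b & valid) = {Send, Err}
E[(b & valid) U valid]: least fixpoint, start Z0 = Sat(valid) = {Send, Err}, add states in Sat(b & valid) with some successor in Z. Already a fixed point.
Sat(E[(b & valid) U valid]) = {Send, Err}
A[b U E[(b & valid) U valid]]: least fixpoint, start Z0 = Sat(E[(b & valid) U valid]) = {Send, Err}, add states in Sat(b) with every successor in Z. Already a fixed point.
Sat(A[b U E[(b & valid) U valid]]) = {Send, Err}
Send ∈ Sat(A[b U E[(b & valid) U valid]]) = {Send, Err}, so the formula holds at Send.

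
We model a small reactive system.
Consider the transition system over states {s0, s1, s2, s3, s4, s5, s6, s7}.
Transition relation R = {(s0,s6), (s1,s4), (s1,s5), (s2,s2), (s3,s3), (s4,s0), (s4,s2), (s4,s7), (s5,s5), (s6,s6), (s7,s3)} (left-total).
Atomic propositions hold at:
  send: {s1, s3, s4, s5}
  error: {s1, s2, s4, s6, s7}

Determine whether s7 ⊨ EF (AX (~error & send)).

Sat(~error) = {s0, s3, s5}
Sat(~error & send) = {s3, s5}
Sat(AX (~error & send)) = {s : every successor in {s3, s5}} = {s3, s5, s7}
EF (AX (~error & send)): least fixpoint, start Z0 = {s3, s5, s7}, add states with some successor in Z. Z1 = {s1, s3, s4, s5, s7}; fixed.
Sat(EF (AX (~error & send))) = {s1, s3, s4, s5, s7}
s7 ∈ Sat(EF (AX (~error & send))) = {s1, s3, s4, s5, s7}, so the formula holds at s7.

Yes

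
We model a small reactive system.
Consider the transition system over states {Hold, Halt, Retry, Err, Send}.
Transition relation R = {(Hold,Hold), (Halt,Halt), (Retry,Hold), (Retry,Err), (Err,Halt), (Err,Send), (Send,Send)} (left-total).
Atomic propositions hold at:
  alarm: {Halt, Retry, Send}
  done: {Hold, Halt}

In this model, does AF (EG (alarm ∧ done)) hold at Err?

No

Sat(alarm ∧ done) = {Halt}
EG (alarm ∧ done): greatest fixpoint, start Z0 = {Halt}, keep only states in Sat with some successor in Z. Already a fixed point.
Sat(EG (alarm ∧ done)) = {Halt}
AF (EG (alarm ∧ done)): least fixpoint, start Z0 = {Halt}, add states with every successor in Z. Already a fixed point.
Sat(AF (EG (alarm ∧ done))) = {Halt}
Err ∉ Sat(AF (EG (alarm ∧ done))) = {Halt}, so the formula does not hold at Err.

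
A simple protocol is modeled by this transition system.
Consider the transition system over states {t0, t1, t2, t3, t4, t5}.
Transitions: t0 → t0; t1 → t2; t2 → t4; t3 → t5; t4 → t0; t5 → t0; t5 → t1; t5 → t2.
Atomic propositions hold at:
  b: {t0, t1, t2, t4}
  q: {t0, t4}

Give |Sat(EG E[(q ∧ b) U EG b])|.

4

Sat(q ∧ b) = {t0, t4}
EG b: greatest fixpoint, start Z0 = {t0, t1, t2, t4}, keep only states in Sat with some successor in Z. Already a fixed point.
Sat(EG b) = {t0, t1, t2, t4}
E[(q ∧ b) U EG b]: least fixpoint, start Z0 = Sat(EG b) = {t0, t1, t2, t4}, add states in Sat(q ∧ b) with some successor in Z. Already a fixed point.
Sat(E[(q ∧ b) U EG b]) = {t0, t1, t2, t4}
EG E[(q ∧ b) U EG b]: greatest fixpoint, start Z0 = {t0, t1, t2, t4}, keep only states in Sat with some successor in Z. Already a fixed point.
Sat(EG E[(q ∧ b) U EG b]) = {t0, t1, t2, t4}
|Sat(EG E[(q ∧ b) U EG b])| = |{t0, t1, t2, t4}| = 4.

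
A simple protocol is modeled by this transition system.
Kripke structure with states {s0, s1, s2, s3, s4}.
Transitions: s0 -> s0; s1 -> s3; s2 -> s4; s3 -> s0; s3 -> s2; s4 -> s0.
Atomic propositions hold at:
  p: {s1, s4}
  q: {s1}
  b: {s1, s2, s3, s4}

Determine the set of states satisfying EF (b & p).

Sat(b & p) = {s1, s4}
EF (b & p): least fixpoint, start Z0 = {s1, s4}, add states with some successor in Z. Z1 = {s1, s2, s4}; Z2 = {s1, s2, s3, s4}; fixed.
Sat(EF (b & p)) = {s1, s2, s3, s4}

{s1, s2, s3, s4}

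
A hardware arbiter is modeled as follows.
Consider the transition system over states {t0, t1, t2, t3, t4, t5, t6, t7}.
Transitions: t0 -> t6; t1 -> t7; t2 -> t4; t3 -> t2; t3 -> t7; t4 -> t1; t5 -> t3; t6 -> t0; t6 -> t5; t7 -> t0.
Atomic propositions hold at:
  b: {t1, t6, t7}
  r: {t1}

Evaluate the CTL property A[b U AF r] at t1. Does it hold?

AF r: least fixpoint, start Z0 = {t1}, add states with every successor in Z. Z1 = {t1, t4}; Z2 = {t1, t2, t4}; fixed.
Sat(AF r) = {t1, t2, t4}
A[b U AF r]: least fixpoint, start Z0 = Sat(AF r) = {t1, t2, t4}, add states in Sat(b) with every successor in Z. Already a fixed point.
Sat(A[b U AF r]) = {t1, t2, t4}
t1 ∈ Sat(A[b U AF r]) = {t1, t2, t4}, so the formula holds at t1.

Yes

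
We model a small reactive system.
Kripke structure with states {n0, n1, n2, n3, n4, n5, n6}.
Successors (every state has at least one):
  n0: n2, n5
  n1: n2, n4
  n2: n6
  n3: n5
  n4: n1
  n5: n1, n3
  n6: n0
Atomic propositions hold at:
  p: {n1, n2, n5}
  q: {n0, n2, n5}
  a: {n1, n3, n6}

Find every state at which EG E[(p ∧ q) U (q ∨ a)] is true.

{n0, n1, n2, n3, n5, n6}

Sat(p ∧ q) = {n2, n5}
Sat(q ∨ a) = {n0, n1, n2, n3, n5, n6}
E[(p ∧ q) U (q ∨ a)]: least fixpoint, start Z0 = Sat((q ∨ a)) = {n0, n1, n2, n3, n5, n6}, add states in Sat(p ∧ q) with some successor in Z. Already a fixed point.
Sat(E[(p ∧ q) U (q ∨ a)]) = {n0, n1, n2, n3, n5, n6}
EG E[(p ∧ q) U (q ∨ a)]: greatest fixpoint, start Z0 = {n0, n1, n2, n3, n5, n6}, keep only states in Sat with some successor in Z. Already a fixed point.
Sat(EG E[(p ∧ q) U (q ∨ a)]) = {n0, n1, n2, n3, n5, n6}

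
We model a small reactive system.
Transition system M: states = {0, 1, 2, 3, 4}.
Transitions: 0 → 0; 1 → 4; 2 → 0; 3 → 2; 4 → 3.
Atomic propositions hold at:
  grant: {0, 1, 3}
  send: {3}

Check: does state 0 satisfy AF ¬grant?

No

Sat(¬grant) = {2, 4}
AF ¬grant: least fixpoint, start Z0 = {2, 4}, add states with every successor in Z. Z1 = {1, 2, 3, 4}; fixed.
Sat(AF ¬grant) = {1, 2, 3, 4}
0 ∉ Sat(AF ¬grant) = {1, 2, 3, 4}, so the formula does not hold at 0.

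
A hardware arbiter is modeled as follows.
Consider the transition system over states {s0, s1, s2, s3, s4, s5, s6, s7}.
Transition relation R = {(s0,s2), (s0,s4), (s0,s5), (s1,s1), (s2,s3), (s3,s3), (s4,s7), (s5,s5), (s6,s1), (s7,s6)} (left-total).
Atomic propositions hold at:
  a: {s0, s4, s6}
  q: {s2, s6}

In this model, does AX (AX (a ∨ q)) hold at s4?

Yes

Sat(a ∨ q) = {s0, s2, s4, s6}
Sat(AX (a ∨ q)) = {s : every successor in {s0, s2, s4, s6}} = {s7}
Sat(AX (AX (a ∨ q))) = {s : every successor in {s7}} = {s4}
s4 ∈ Sat(AX (AX (a ∨ q))) = {s4}, so the formula holds at s4.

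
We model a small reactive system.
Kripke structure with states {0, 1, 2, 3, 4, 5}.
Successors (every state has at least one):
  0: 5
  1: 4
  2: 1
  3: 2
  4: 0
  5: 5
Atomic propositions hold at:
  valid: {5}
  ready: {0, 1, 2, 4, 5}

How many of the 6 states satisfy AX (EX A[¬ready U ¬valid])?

Sat(¬ready) = {3}
Sat(¬valid) = {0, 1, 2, 3, 4}
A[¬ready U ¬valid]: least fixpoint, start Z0 = Sat(¬valid) = {0, 1, 2, 3, 4}, add states in Sat(¬ready) with every successor in Z. Already a fixed point.
Sat(A[¬ready U ¬valid]) = {0, 1, 2, 3, 4}
Sat(EX A[¬ready U ¬valid]) = {s : some successor in {0, 1, 2, 3, 4}} = {1, 2, 3, 4}
Sat(AX (EX A[¬ready U ¬valid])) = {s : every successor in {1, 2, 3, 4}} = {1, 2, 3}
|Sat(AX (EX A[¬ready U ¬valid]))| = |{1, 2, 3}| = 3.

3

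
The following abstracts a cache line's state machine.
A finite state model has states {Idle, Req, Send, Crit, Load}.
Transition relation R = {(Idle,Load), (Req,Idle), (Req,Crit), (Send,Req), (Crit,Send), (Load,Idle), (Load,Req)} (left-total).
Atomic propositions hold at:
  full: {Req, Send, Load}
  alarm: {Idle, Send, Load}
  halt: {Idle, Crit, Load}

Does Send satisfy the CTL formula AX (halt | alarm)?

No

Sat(halt | alarm) = {Idle, Send, Crit, Load}
Sat(AX (halt | alarm)) = {s : every successor in {Idle, Send, Crit, Load}} = {Idle, Req, Crit}
Send ∉ Sat(AX (halt | alarm)) = {Idle, Req, Crit}, so the formula does not hold at Send.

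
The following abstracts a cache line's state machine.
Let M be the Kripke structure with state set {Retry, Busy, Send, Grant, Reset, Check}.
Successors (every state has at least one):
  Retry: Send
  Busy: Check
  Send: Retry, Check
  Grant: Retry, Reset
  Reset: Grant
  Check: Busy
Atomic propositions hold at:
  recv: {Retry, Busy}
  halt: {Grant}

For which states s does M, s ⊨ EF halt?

EF halt: least fixpoint, start Z0 = {Grant}, add states with some successor in Z. Z1 = {Grant, Reset}; fixed.
Sat(EF halt) = {Grant, Reset}

{Grant, Reset}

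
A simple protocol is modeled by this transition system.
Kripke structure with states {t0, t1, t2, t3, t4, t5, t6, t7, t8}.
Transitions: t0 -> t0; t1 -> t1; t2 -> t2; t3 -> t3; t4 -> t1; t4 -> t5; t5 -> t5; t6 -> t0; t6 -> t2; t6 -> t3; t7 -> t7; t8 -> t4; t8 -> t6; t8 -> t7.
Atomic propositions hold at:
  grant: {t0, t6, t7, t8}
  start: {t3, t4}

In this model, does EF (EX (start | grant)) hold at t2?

No

Sat(start | grant) = {t0, t3, t4, t6, t7, t8}
Sat(EX (start | grant)) = {s : some successor in {t0, t3, t4, t6, t7, t8}} = {t0, t3, t6, t7, t8}
EF (EX (start | grant)): least fixpoint, start Z0 = {t0, t3, t6, t7, t8}, add states with some successor in Z. Already a fixed point.
Sat(EF (EX (start | grant))) = {t0, t3, t6, t7, t8}
t2 ∉ Sat(EF (EX (start | grant))) = {t0, t3, t6, t7, t8}, so the formula does not hold at t2.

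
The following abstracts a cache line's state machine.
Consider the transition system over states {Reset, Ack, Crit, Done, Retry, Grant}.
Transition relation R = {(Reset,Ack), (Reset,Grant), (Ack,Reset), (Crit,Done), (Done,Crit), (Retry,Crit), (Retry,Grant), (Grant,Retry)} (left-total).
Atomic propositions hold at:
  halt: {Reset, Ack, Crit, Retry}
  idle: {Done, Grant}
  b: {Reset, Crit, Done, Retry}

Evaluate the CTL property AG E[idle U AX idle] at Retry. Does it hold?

No

Sat(AX idle) = {s : every successor in {Done, Grant}} = {Crit}
E[idle U AX idle]: least fixpoint, start Z0 = Sat(AX idle) = {Crit}, add states in Sat(idle) with some successor in Z. Z1 = {Crit, Done}; fixed.
Sat(E[idle U AX idle]) = {Crit, Done}
AG E[idle U AX idle]: greatest fixpoint, start Z0 = {Crit, Done}, keep only states in Sat with every successor in Z. Already a fixed point.
Sat(AG E[idle U AX idle]) = {Crit, Done}
Retry ∉ Sat(AG E[idle U AX idle]) = {Crit, Done}, so the formula does not hold at Retry.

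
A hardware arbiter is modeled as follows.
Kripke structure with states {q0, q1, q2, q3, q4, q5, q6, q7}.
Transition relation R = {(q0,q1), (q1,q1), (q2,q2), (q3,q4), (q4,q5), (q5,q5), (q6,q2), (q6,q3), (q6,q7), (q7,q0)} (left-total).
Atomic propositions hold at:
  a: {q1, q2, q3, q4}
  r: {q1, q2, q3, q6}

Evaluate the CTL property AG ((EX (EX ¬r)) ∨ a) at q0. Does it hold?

Sat(¬r) = {q0, q4, q5, q7}
Sat(EX ¬r) = {s : some successor in {q0, q4, q5, q7}} = {q3, q4, q5, q6, q7}
Sat(EX (EX ¬r)) = {s : some successor in {q3, q4, q5, q6, q7}} = {q3, q4, q5, q6}
Sat((EX (EX ¬r)) ∨ a) = {q1, q2, q3, q4, q5, q6}
AG ((EX (EX ¬r)) ∨ a): greatest fixpoint, start Z0 = {q1, q2, q3, q4, q5, q6}, keep only states in Sat with every successor in Z. Z1 = {q1, q2, q3, q4, q5}; fixed.
Sat(AG ((EX (EX ¬r)) ∨ a)) = {q1, q2, q3, q4, q5}
q0 ∉ Sat(AG ((EX (EX ¬r)) ∨ a)) = {q1, q2, q3, q4, q5}, so the formula does not hold at q0.

No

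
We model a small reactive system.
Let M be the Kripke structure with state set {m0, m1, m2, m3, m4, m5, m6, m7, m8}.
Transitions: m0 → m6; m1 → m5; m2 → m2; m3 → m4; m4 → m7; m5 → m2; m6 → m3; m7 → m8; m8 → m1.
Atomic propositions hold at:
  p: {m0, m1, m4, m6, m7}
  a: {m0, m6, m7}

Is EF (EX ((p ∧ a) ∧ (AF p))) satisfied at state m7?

Sat(p ∧ a) = {m0, m6, m7}
AF p: least fixpoint, start Z0 = {m0, m1, m4, m6, m7}, add states with every successor in Z. Z1 = {m0, m1, m3, m4, m6, m7, m8}; fixed.
Sat(AF p) = {m0, m1, m3, m4, m6, m7, m8}
Sat((p ∧ a) ∧ (AF p)) = {m0, m6, m7}
Sat(EX ((p ∧ a) ∧ (AF p))) = {s : some successor in {m0, m6, m7}} = {m0, m4}
EF (EX ((p ∧ a) ∧ (AF p))): least fixpoint, start Z0 = {m0, m4}, add states with some successor in Z. Z1 = {m0, m3, m4}; Z2 = {m0, m3, m4, m6}; fixed.
Sat(EF (EX ((p ∧ a) ∧ (AF p)))) = {m0, m3, m4, m6}
m7 ∉ Sat(EF (EX ((p ∧ a) ∧ (AF p)))) = {m0, m3, m4, m6}, so the formula does not hold at m7.

No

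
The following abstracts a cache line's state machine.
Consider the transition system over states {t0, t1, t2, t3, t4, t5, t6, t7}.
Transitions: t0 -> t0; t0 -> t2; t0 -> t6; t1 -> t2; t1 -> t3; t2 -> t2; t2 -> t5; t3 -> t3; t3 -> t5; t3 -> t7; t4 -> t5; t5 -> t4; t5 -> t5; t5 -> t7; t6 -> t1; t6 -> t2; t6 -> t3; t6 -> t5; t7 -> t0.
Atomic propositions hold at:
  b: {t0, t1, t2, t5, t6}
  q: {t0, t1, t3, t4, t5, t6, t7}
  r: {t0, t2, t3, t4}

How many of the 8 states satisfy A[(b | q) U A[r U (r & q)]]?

Sat(b | q) = {t0, t1, t2, t3, t4, t5, t6, t7}
Sat(r & q) = {t0, t3, t4}
A[r U (r & q)]: least fixpoint, start Z0 = Sat((r & q)) = {t0, t3, t4}, add states in Sat(r) with every successor in Z. Already a fixed point.
Sat(A[r U (r & q)]) = {t0, t3, t4}
A[(b | q) U A[r U (r & q)]]: least fixpoint, start Z0 = Sat(A[r U (r & q)]) = {t0, t3, t4}, add states in Sat(b | q) with every successor in Z. Z1 = {t0, t3, t4, t7}; fixed.
Sat(A[(b | q) U A[r U (r & q)]]) = {t0, t3, t4, t7}
|Sat(A[(b | q) U A[r U (r & q)]])| = |{t0, t3, t4, t7}| = 4.

4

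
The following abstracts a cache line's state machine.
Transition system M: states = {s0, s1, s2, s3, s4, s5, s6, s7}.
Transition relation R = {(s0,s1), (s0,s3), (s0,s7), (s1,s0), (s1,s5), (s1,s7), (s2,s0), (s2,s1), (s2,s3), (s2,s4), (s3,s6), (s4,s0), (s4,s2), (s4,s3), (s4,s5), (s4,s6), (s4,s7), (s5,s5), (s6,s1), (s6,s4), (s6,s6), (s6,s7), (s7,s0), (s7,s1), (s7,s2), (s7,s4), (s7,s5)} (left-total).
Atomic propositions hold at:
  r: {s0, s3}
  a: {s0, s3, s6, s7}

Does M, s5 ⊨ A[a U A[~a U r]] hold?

Sat(~a) = {s1, s2, s4, s5}
A[~a U r]: least fixpoint, start Z0 = Sat(r) = {s0, s3}, add states in Sat(~a) with every successor in Z. Already a fixed point.
Sat(A[~a U r]) = {s0, s3}
A[a U A[~a U r]]: least fixpoint, start Z0 = Sat(A[~a U r]) = {s0, s3}, add states in Sat(a) with every successor in Z. Already a fixed point.
Sat(A[a U A[~a U r]]) = {s0, s3}
s5 ∉ Sat(A[a U A[~a U r]]) = {s0, s3}, so the formula does not hold at s5.

No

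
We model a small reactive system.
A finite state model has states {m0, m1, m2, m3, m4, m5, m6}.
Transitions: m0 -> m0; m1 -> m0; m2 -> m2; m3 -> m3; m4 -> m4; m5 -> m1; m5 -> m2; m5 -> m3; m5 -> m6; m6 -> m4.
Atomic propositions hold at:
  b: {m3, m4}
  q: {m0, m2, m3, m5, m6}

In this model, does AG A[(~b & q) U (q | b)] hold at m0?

Yes

Sat(~b) = {m0, m1, m2, m5, m6}
Sat(~b & q) = {m0, m2, m5, m6}
Sat(q | b) = {m0, m2, m3, m4, m5, m6}
A[(~b & q) U (q | b)]: least fixpoint, start Z0 = Sat((q | b)) = {m0, m2, m3, m4, m5, m6}, add states in Sat(~b & q) with every successor in Z. Already a fixed point.
Sat(A[(~b & q) U (q | b)]) = {m0, m2, m3, m4, m5, m6}
AG A[(~b & q) U (q | b)]: greatest fixpoint, start Z0 = {m0, m2, m3, m4, m5, m6}, keep only states in Sat with every successor in Z. Z1 = {m0, m2, m3, m4, m6}; fixed.
Sat(AG A[(~b & q) U (q | b)]) = {m0, m2, m3, m4, m6}
m0 ∈ Sat(AG A[(~b & q) U (q | b)]) = {m0, m2, m3, m4, m6}, so the formula holds at m0.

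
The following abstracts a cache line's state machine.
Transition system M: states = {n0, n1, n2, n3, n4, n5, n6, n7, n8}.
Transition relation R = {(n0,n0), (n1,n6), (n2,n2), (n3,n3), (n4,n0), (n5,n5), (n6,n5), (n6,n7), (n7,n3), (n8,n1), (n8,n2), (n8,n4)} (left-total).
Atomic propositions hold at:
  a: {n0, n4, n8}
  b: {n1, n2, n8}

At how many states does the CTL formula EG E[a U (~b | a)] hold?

7

Sat(~b) = {n0, n3, n4, n5, n6, n7}
Sat(~b | a) = {n0, n3, n4, n5, n6, n7, n8}
E[a U (~b | a)]: least fixpoint, start Z0 = Sat((~b | a)) = {n0, n3, n4, n5, n6, n7, n8}, add states in Sat(a) with some successor in Z. Already a fixed point.
Sat(E[a U (~b | a)]) = {n0, n3, n4, n5, n6, n7, n8}
EG E[a U (~b | a)]: greatest fixpoint, start Z0 = {n0, n3, n4, n5, n6, n7, n8}, keep only states in Sat with some successor in Z. Already a fixed point.
Sat(EG E[a U (~b | a)]) = {n0, n3, n4, n5, n6, n7, n8}
|Sat(EG E[a U (~b | a)])| = |{n0, n3, n4, n5, n6, n7, n8}| = 7.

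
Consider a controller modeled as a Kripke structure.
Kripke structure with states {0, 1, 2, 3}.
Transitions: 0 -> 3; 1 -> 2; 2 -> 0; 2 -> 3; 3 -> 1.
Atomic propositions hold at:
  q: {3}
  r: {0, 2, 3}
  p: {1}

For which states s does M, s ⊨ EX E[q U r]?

{0, 1, 2}

E[q U r]: least fixpoint, start Z0 = Sat(r) = {0, 2, 3}, add states in Sat(q) with some successor in Z. Already a fixed point.
Sat(E[q U r]) = {0, 2, 3}
Sat(EX E[q U r]) = {s : some successor in {0, 2, 3}} = {0, 1, 2}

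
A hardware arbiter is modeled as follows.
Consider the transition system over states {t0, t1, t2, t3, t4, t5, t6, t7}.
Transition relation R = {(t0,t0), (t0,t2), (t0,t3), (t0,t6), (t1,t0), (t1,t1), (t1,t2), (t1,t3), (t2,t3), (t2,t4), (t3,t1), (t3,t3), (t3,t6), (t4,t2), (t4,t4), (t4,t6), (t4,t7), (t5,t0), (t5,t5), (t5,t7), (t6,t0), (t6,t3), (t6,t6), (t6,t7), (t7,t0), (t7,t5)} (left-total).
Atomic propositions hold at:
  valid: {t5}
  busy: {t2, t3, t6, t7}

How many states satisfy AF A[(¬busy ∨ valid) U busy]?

Sat(¬busy) = {t0, t1, t4, t5}
Sat(¬busy ∨ valid) = {t0, t1, t4, t5}
A[(¬busy ∨ valid) U busy]: least fixpoint, start Z0 = Sat(busy) = {t2, t3, t6, t7}, add states in Sat(¬busy ∨ valid) with every successor in Z. Already a fixed point.
Sat(A[(¬busy ∨ valid) U busy]) = {t2, t3, t6, t7}
AF A[(¬busy ∨ valid) U busy]: least fixpoint, start Z0 = {t2, t3, t6, t7}, add states with every successor in Z. Already a fixed point.
Sat(AF A[(¬busy ∨ valid) U busy]) = {t2, t3, t6, t7}
|Sat(AF A[(¬busy ∨ valid) U busy])| = |{t2, t3, t6, t7}| = 4.

4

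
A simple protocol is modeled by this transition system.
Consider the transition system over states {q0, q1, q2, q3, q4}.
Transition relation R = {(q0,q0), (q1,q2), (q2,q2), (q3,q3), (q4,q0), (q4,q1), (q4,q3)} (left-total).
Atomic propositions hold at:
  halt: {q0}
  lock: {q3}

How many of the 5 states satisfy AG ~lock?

Sat(~lock) = {q0, q1, q2, q4}
AG ~lock: greatest fixpoint, start Z0 = {q0, q1, q2, q4}, keep only states in Sat with every successor in Z. Z1 = {q0, q1, q2}; fixed.
Sat(AG ~lock) = {q0, q1, q2}
|Sat(AG ~lock)| = |{q0, q1, q2}| = 3.

3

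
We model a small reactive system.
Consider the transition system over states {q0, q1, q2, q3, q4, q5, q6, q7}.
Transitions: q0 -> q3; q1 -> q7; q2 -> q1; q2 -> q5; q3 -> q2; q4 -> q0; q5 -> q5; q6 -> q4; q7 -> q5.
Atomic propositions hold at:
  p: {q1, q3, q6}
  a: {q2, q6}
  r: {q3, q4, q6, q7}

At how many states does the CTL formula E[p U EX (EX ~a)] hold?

Sat(~a) = {q0, q1, q3, q4, q5, q7}
Sat(EX ~a) = {s : some successor in {q0, q1, q3, q4, q5, q7}} = {q0, q1, q2, q4, q5, q6, q7}
Sat(EX (EX ~a)) = {s : some successor in {q0, q1, q2, q4, q5, q6, q7}} = {q1, q2, q3, q4, q5, q6, q7}
E[p U EX (EX ~a)]: least fixpoint, start Z0 = Sat(EX (EX ~a)) = {q1, q2, q3, q4, q5, q6, q7}, add states in Sat(p) with some successor in Z. Already a fixed point.
Sat(E[p U EX (EX ~a)]) = {q1, q2, q3, q4, q5, q6, q7}
|Sat(E[p U EX (EX ~a)])| = |{q1, q2, q3, q4, q5, q6, q7}| = 7.

7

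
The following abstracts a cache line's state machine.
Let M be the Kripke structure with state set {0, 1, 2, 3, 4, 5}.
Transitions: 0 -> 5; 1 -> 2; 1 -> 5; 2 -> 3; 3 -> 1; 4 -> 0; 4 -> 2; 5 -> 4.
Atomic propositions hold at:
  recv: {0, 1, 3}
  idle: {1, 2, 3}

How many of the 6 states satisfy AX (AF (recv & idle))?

Sat(recv & idle) = {1, 3}
AF (recv & idle): least fixpoint, start Z0 = {1, 3}, add states with every successor in Z. Z1 = {1, 2, 3}; fixed.
Sat(AF (recv & idle)) = {1, 2, 3}
Sat(AX (AF (recv & idle))) = {s : every successor in {1, 2, 3}} = {2, 3}
|Sat(AX (AF (recv & idle)))| = |{2, 3}| = 2.

2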